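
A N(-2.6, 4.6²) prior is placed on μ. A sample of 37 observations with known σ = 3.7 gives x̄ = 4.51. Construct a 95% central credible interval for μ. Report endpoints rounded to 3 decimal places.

Posterior precision = 1/4.6² + 37/3.7² = 0.0473 + 2.7027 = 2.7500, so posterior SD = 0.6030.
Posterior mean = (-2.6/4.6² + 37·4.51/3.7²) / 2.7500 = 4.3878.
Interval: 4.3878 ± 1.960 × 0.6030 → [3.206, 5.570].

[3.206, 5.570]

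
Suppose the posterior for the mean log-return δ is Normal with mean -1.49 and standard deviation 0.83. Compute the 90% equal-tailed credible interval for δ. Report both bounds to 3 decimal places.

[-2.855, -0.125]

The posterior is symmetric, so the 90% equal-tailed interval is δ = -1.49 ± z·0.83 with z = 1.645.
Half-width: 1.645 × 0.83 = 1.365.
-1.49 − 1.365 = -2.855; -1.49 + 1.365 = -0.125.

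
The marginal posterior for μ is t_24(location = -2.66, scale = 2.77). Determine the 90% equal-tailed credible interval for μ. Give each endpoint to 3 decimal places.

[-7.399, 2.079]

The t_24 distribution is symmetric; the 90% interval is -2.66 ± t·2.77 with t_{0.95,24} = 1.711.
Half-width: 1.711 × 2.77 = 4.739.
-2.66 − 4.739 = -7.399; -2.66 + 4.739 = 2.079.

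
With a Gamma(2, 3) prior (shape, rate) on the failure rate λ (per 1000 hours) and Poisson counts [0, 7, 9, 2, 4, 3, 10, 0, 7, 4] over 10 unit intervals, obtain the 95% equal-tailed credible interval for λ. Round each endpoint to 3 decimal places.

[2.722, 4.808]

Posterior: Gamma(2+46, 3+10) = Gamma(48, 13) (shape, rate).
Equal-tailed 95% interval: Gamma(48, 13) quantiles at 0.025 and 0.975.
Posterior mean ≈ 3.692, SD ≈ 0.533; a Normal approximation gives roughly [2.648, 4.737].
Exact: lower = 2.722; upper = 4.808.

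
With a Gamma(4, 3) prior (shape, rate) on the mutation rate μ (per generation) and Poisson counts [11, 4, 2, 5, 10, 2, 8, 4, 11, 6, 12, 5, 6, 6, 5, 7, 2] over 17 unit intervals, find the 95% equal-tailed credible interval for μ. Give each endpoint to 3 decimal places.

Posterior: Gamma(4+106, 3+17) = Gamma(110, 20) (shape, rate).
Equal-tailed 95% interval: Gamma(110, 20) quantiles at 0.025 and 0.975.
Posterior mean ≈ 5.500, SD ≈ 0.524; a Normal approximation gives roughly [4.472, 6.528].
Exact: lower = 4.520; upper = 6.574.

[4.520, 6.574]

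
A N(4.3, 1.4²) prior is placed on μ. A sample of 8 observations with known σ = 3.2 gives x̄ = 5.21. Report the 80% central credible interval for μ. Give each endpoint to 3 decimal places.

[3.723, 5.978]

Posterior precision = 1/1.4² + 8/3.2² = 0.5102 + 0.7812 = 1.2915, so posterior SD = 0.8800.
Posterior mean = (4.3/1.4² + 8·5.21/3.2²) / 1.2915 = 4.8505.
Interval: 4.8505 ± 1.282 × 0.8800 → [3.723, 5.978].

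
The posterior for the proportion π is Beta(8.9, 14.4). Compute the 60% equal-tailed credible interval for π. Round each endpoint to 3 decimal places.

Posterior: Beta(8.9, 14.4).
Equal-tailed 60% interval: the 0.2 and 0.8 quantiles of Beta(8.9, 14.4).
Posterior mean ≈ 0.382, SD ≈ 0.099; a Normal approximation gives roughly [0.299, 0.465].
Exact: F⁻¹(0.2) = 0.296; F⁻¹(0.8) = 0.466.

[0.296, 0.466]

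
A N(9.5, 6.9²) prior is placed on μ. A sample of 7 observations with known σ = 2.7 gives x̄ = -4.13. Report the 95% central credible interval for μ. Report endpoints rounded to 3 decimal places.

Posterior precision = 1/6.9² + 7/2.7² = 0.0210 + 0.9602 = 0.9812, so posterior SD = 1.0095.
Posterior mean = (9.5/6.9² + 7·-4.13/2.7²) / 0.9812 = -3.8382.
Interval: -3.8382 ± 1.960 × 1.0095 → [-5.817, -1.860].

[-5.817, -1.860]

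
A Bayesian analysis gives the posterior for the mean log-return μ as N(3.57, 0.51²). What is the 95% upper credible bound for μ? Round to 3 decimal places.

4.409

Need U with P(μ ≤ U) = 0.95: U = 3.57 + z_{0.05}·0.51.
z = 1.645; U = 3.57 + 1.645 × 0.51 = 4.409.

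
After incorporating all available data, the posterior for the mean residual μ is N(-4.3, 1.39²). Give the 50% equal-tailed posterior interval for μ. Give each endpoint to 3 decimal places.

The posterior is symmetric, so the 50% equal-tailed interval is μ = -4.3 ± z·1.39 with z = 0.674.
Half-width: 0.674 × 1.39 = 0.938.
-4.3 − 0.938 = -5.238; -4.3 + 0.938 = -3.362.

[-5.238, -3.362]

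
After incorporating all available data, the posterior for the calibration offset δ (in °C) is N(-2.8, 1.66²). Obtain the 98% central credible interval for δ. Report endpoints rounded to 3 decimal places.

The posterior is symmetric, so the 98% equal-tailed interval is δ = -2.8 ± z·1.66 with z = 2.326.
Half-width: 2.326 × 1.66 = 3.862.
-2.8 − 3.862 = -6.662; -2.8 + 3.862 = 1.062.

[-6.662, 1.062]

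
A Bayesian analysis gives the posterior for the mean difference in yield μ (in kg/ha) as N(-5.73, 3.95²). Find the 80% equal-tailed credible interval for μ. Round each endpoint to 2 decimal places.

The posterior is symmetric, so the 80% equal-tailed interval is μ = -5.73 ± z·3.95 with z = 1.282.
Half-width: 1.282 × 3.95 = 5.06.
-5.73 − 5.06 = -10.79; -5.73 + 5.06 = -0.67.

[-10.79, -0.67]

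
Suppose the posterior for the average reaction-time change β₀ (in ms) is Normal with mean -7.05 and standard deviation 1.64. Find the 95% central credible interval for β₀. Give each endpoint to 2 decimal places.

[-10.26, -3.84]

The posterior is symmetric, so the 95% equal-tailed interval is β₀ = -7.05 ± z·1.64 with z = 1.960.
Half-width: 1.960 × 1.64 = 3.21.
-7.05 − 3.21 = -10.26; -7.05 + 3.21 = -3.84.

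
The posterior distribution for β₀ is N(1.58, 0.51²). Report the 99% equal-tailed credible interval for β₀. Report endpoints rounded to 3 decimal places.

The posterior is symmetric, so the 99% equal-tailed interval is β₀ = 1.58 ± z·0.51 with z = 2.576.
Half-width: 2.576 × 0.51 = 1.314.
1.58 − 1.314 = 0.266; 1.58 + 1.314 = 2.894.

[0.266, 2.894]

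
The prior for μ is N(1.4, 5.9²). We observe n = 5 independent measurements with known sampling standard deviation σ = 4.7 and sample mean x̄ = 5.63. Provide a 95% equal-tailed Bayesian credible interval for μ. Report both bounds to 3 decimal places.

[1.273, 9.034]

Posterior precision = 1/5.9² + 5/4.7² = 0.0287 + 0.2263 = 0.2551, so posterior SD = 1.9800.
Posterior mean = (1.4/5.9² + 5·5.63/4.7²) / 0.2551 = 5.1536.
Interval: 5.1536 ± 1.960 × 1.9800 → [1.273, 9.034].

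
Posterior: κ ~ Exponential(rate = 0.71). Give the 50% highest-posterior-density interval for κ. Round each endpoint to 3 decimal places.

The exponential density is strictly decreasing on [0, ∞), so the HPD interval is anchored at 0: [0, q] with P(κ ≤ q) = 0.50.
q = −ln(1 − 0.50) / 0.71 = 0.6931 / 0.71 = 0.976.

[0.000, 0.976]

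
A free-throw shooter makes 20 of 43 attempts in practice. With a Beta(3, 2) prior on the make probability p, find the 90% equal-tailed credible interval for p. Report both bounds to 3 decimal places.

Posterior: Beta(3+20, 2+23) = Beta(23, 25).
Equal-tailed 90% interval: the 0.05 and 0.95 quantiles of Beta(23, 25).
Posterior mean ≈ 0.479, SD ≈ 0.071; a Normal approximation gives roughly [0.362, 0.597].
Exact: F⁻¹(0.05) = 0.362; F⁻¹(0.95) = 0.597.

[0.362, 0.597]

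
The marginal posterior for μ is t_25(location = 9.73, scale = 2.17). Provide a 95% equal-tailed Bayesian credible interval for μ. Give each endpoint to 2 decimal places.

[5.26, 14.20]

The t_25 distribution is symmetric; the 95% interval is 9.73 ± t·2.17 with t_{0.975,25} = 2.060.
Half-width: 2.060 × 2.17 = 4.47.
9.73 − 4.47 = 5.26; 9.73 + 4.47 = 14.20.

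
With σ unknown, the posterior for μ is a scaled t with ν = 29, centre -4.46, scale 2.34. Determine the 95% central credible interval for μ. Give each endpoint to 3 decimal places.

[-9.246, 0.326]

The t_29 distribution is symmetric; the 95% interval is -4.46 ± t·2.34 with t_{0.975,29} = 2.045.
Half-width: 2.045 × 2.34 = 4.786.
-4.46 − 4.786 = -9.246; -4.46 + 4.786 = 0.326.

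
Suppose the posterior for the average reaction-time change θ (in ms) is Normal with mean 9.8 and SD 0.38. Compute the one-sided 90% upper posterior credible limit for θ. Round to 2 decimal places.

Need U with P(θ ≤ U) = 0.90: U = 9.8 + z_{0.1}·0.38.
z = 1.282; U = 9.8 + 1.282 × 0.38 = 10.29.

10.29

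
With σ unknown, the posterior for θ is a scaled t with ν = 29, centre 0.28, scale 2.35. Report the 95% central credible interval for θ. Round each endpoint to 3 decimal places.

The t_29 distribution is symmetric; the 95% interval is 0.28 ± t·2.35 with t_{0.975,29} = 2.045.
Half-width: 2.045 × 2.35 = 4.806.
0.28 − 4.806 = -4.526; 0.28 + 4.806 = 5.086.

[-4.526, 5.086]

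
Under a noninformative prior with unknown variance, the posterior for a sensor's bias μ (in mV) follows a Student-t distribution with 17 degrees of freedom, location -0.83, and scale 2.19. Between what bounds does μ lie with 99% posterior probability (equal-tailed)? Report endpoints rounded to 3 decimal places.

The t_17 distribution is symmetric; the 99% interval is -0.83 ± t·2.19 with t_{0.995,17} = 2.898.
Half-width: 2.898 × 2.19 = 6.347.
-0.83 − 6.347 = -7.177; -0.83 + 6.347 = 5.517.

[-7.177, 5.517]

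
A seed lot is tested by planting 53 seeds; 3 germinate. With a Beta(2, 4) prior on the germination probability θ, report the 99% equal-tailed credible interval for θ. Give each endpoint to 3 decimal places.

Posterior: Beta(2+3, 4+50) = Beta(5, 54).
Equal-tailed 99% interval: the 0.005 and 0.995 quantiles of Beta(5, 54).
Posterior mean ≈ 0.085, SD ≈ 0.036; a Normal approximation gives roughly [-0.008, 0.177].
Exact: F⁻¹(0.005) = 0.019; F⁻¹(0.995) = 0.202.

[0.019, 0.202]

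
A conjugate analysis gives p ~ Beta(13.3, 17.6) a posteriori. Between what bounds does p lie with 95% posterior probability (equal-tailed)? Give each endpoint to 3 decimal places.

Posterior: Beta(13.3, 17.6).
Equal-tailed 95% interval: the 0.025 and 0.975 quantiles of Beta(13.3, 17.6).
Posterior mean ≈ 0.430, SD ≈ 0.088; a Normal approximation gives roughly [0.259, 0.602].
Exact: F⁻¹(0.025) = 0.264; F⁻¹(0.975) = 0.605.

[0.264, 0.605]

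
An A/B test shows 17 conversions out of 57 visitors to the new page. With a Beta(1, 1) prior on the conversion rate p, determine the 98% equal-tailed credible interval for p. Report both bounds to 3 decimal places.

Posterior: Beta(1+17, 1+40) = Beta(18, 41).
Equal-tailed 98% interval: the 0.01 and 0.99 quantiles of Beta(18, 41).
Posterior mean ≈ 0.305, SD ≈ 0.059; a Normal approximation gives roughly [0.167, 0.443].
Exact: F⁻¹(0.01) = 0.178; F⁻¹(0.99) = 0.452.

[0.178, 0.452]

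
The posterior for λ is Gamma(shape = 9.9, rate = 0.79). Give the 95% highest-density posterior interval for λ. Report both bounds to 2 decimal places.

The posterior is unimodal and skewed, so the HPD interval has equal density at both endpoints and is the shortest 95% interval.
Solving f(5.35) = f(20.47) with F(20.47) − F(5.35) = 0.95 gives [5.35, 20.47].
For comparison, the equal-tailed interval is [5.98, 21.46]; the HPD is narrower and shifted toward the mode.

[5.35, 20.47]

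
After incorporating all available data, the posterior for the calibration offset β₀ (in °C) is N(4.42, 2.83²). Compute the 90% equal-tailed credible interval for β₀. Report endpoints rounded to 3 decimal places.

[-0.235, 9.075]

The posterior is symmetric, so the 90% equal-tailed interval is β₀ = 4.42 ± z·2.83 with z = 1.645.
Half-width: 1.645 × 2.83 = 4.655.
4.42 − 4.655 = -0.235; 4.42 + 4.655 = 9.075.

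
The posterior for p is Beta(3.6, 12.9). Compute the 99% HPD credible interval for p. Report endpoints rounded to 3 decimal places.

[0.025, 0.494]

The posterior is unimodal and skewed, so the HPD interval has equal density at both endpoints and is the shortest 99% interval.
Solving f(0.025) = f(0.494) with F(0.494) − F(0.025) = 0.99 gives [0.025, 0.494].
For comparison, the equal-tailed interval is [0.037, 0.519]; the HPD is narrower and shifted toward the mode.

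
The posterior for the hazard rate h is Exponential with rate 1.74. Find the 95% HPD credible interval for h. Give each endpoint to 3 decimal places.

[0.000, 1.722]

The exponential density is strictly decreasing on [0, ∞), so the HPD interval is anchored at 0: [0, q] with P(h ≤ q) = 0.95.
q = −ln(1 − 0.95) / 1.74 = 2.9957 / 1.74 = 1.722.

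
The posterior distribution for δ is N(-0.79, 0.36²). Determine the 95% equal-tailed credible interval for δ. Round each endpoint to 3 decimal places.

The posterior is symmetric, so the 95% equal-tailed interval is δ = -0.79 ± z·0.36 with z = 1.960.
Half-width: 1.960 × 0.36 = 0.706.
-0.79 − 0.706 = -1.496; -0.79 + 0.706 = -0.084.

[-1.496, -0.084]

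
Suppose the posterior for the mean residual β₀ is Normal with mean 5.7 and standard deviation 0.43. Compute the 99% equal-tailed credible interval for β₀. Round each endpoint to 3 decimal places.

[4.592, 6.808]

The posterior is symmetric, so the 99% equal-tailed interval is β₀ = 5.7 ± z·0.43 with z = 2.576.
Half-width: 2.576 × 0.43 = 1.108.
5.7 − 1.108 = 4.592; 5.7 + 1.108 = 6.808.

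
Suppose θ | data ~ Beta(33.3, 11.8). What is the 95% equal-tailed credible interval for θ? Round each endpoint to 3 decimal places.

[0.602, 0.854]

Posterior: Beta(33.3, 11.8).
Equal-tailed 95% interval: the 0.025 and 0.975 quantiles of Beta(33.3, 11.8).
Posterior mean ≈ 0.738, SD ≈ 0.065; a Normal approximation gives roughly [0.611, 0.865].
Exact: F⁻¹(0.025) = 0.602; F⁻¹(0.975) = 0.854.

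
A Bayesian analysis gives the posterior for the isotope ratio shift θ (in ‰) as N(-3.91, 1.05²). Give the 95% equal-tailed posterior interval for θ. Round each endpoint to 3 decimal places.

The posterior is symmetric, so the 95% equal-tailed interval is θ = -3.91 ± z·1.05 with z = 1.960.
Half-width: 1.960 × 1.05 = 2.058.
-3.91 − 2.058 = -5.968; -3.91 + 2.058 = -1.852.

[-5.968, -1.852]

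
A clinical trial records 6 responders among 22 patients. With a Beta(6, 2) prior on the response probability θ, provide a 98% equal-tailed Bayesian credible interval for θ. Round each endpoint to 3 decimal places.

[0.209, 0.610]

Posterior: Beta(6+6, 2+16) = Beta(12, 18).
Equal-tailed 98% interval: the 0.01 and 0.99 quantiles of Beta(12, 18).
Posterior mean ≈ 0.400, SD ≈ 0.088; a Normal approximation gives roughly [0.195, 0.605].
Exact: F⁻¹(0.01) = 0.209; F⁻¹(0.99) = 0.610.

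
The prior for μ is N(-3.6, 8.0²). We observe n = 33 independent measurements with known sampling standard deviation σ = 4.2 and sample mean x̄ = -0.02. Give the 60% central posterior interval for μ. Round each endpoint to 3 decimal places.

Posterior precision = 1/8.0² + 33/4.2² = 0.0156 + 1.8707 = 1.8864, so posterior SD = 0.7281.
Posterior mean = (-3.6/8.0² + 33·-0.02/4.2²) / 1.8864 = -0.0497.
Interval: -0.0497 ± 0.842 × 0.7281 → [-0.662, 0.563].

[-0.662, 0.563]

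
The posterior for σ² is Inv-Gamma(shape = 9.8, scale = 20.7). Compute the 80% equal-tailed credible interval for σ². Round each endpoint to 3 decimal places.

Inverse-Gamma(9.8, 20.7) quantiles: F⁻¹(0.1) and F⁻¹(0.9).
Equivalently, 1/σ² ~ Gamma(9.8, rate = 20.7); invert its 0.9 and 0.1 quantiles.
Posterior mean ≈ 2.352, SD ≈ 0.842; a Normal approximation gives roughly [1.273, 3.432].
Exact: lower = 1.482; upper = 3.414.

[1.482, 3.414]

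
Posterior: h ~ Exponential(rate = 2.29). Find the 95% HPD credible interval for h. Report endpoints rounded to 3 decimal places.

[0.000, 1.308]

The exponential density is strictly decreasing on [0, ∞), so the HPD interval is anchored at 0: [0, q] with P(h ≤ q) = 0.95.
q = −ln(1 − 0.95) / 2.29 = 2.9957 / 2.29 = 1.308.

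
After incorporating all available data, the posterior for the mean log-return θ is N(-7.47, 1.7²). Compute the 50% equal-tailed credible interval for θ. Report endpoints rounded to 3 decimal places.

[-8.617, -6.323]

The posterior is symmetric, so the 50% equal-tailed interval is θ = -7.47 ± z·1.7 with z = 0.674.
Half-width: 0.674 × 1.7 = 1.147.
-7.47 − 1.147 = -8.617; -7.47 + 1.147 = -6.323.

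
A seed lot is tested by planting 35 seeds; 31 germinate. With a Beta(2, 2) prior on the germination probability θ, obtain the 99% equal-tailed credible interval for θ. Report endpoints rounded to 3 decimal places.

[0.670, 0.958]

Posterior: Beta(2+31, 2+4) = Beta(33, 6).
Equal-tailed 99% interval: the 0.005 and 0.995 quantiles of Beta(33, 6).
Posterior mean ≈ 0.846, SD ≈ 0.057; a Normal approximation gives roughly [0.699, 0.993].
Exact: F⁻¹(0.005) = 0.670; F⁻¹(0.995) = 0.958.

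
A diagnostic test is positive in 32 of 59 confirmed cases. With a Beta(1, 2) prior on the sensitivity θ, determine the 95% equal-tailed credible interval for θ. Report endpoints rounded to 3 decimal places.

Posterior: Beta(1+32, 2+27) = Beta(33, 29).
Equal-tailed 95% interval: the 0.025 and 0.975 quantiles of Beta(33, 29).
Posterior mean ≈ 0.532, SD ≈ 0.063; a Normal approximation gives roughly [0.409, 0.655].
Exact: F⁻¹(0.025) = 0.408; F⁻¹(0.975) = 0.654.

[0.408, 0.654]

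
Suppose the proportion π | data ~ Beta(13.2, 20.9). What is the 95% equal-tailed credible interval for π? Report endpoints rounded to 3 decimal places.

[0.233, 0.553]

Posterior: Beta(13.2, 20.9).
Equal-tailed 95% interval: the 0.025 and 0.975 quantiles of Beta(13.2, 20.9).
Posterior mean ≈ 0.387, SD ≈ 0.082; a Normal approximation gives roughly [0.226, 0.548].
Exact: F⁻¹(0.025) = 0.233; F⁻¹(0.975) = 0.553.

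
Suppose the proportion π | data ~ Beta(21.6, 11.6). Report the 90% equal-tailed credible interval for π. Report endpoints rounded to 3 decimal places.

[0.511, 0.780]

Posterior: Beta(21.6, 11.6).
Equal-tailed 90% interval: the 0.05 and 0.95 quantiles of Beta(21.6, 11.6).
Posterior mean ≈ 0.651, SD ≈ 0.082; a Normal approximation gives roughly [0.517, 0.785].
Exact: F⁻¹(0.05) = 0.511; F⁻¹(0.95) = 0.780.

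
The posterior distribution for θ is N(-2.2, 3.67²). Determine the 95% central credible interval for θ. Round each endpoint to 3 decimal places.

[-9.393, 4.993]

The posterior is symmetric, so the 95% equal-tailed interval is θ = -2.2 ± z·3.67 with z = 1.960.
Half-width: 1.960 × 3.67 = 7.193.
-2.2 − 7.193 = -9.393; -2.2 + 7.193 = 4.993.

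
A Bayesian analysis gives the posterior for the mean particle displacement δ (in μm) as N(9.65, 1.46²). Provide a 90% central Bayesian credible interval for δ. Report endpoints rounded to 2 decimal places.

The posterior is symmetric, so the 90% equal-tailed interval is δ = 9.65 ± z·1.46 with z = 1.645.
Half-width: 1.645 × 1.46 = 2.40.
9.65 − 2.40 = 7.25; 9.65 + 2.40 = 12.05.

[7.25, 12.05]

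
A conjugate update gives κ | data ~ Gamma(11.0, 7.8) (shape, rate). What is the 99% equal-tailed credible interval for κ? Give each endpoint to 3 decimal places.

[0.554, 2.743]

Posterior: Gamma(shape 11.0, rate 7.8).
Equal-tailed 99% interval: Gamma(11.0, 7.8) quantiles at 0.005 and 0.995.
Posterior mean ≈ 1.410, SD ≈ 0.425; a Normal approximation gives roughly [0.315, 2.506].
Exact: lower = 0.554; upper = 2.743.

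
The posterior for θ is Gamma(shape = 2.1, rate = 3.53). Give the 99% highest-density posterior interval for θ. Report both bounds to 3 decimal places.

[0.004, 1.935]

The posterior is unimodal and skewed, so the HPD interval has equal density at both endpoints and is the shortest 99% interval.
Solving f(0.004) = f(1.935) with F(1.935) − F(0.004) = 0.99 gives [0.004, 1.935].
For comparison, the equal-tailed interval is [0.034, 2.160]; the HPD is narrower and shifted toward the mode.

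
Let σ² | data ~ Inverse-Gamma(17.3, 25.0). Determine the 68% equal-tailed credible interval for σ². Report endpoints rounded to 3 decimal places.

[1.169, 1.894]

Inverse-Gamma(17.3, 25.0) quantiles: F⁻¹(0.16) and F⁻¹(0.84).
Equivalently, 1/σ² ~ Gamma(17.3, rate = 25.0); invert its 0.84 and 0.16 quantiles.
Posterior mean ≈ 1.534, SD ≈ 0.392; a Normal approximation gives roughly [1.144, 1.924].
Exact: lower = 1.169; upper = 1.894.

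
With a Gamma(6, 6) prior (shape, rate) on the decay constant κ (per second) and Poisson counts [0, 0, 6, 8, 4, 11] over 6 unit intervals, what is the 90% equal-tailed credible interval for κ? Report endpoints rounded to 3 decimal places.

Posterior: Gamma(6+29, 6+6) = Gamma(35, 12) (shape, rate).
Equal-tailed 90% interval: Gamma(35, 12) quantiles at 0.05 and 0.95.
Posterior mean ≈ 2.917, SD ≈ 0.493; a Normal approximation gives roughly [2.106, 3.728].
Exact: lower = 2.156; upper = 3.772.

[2.156, 3.772]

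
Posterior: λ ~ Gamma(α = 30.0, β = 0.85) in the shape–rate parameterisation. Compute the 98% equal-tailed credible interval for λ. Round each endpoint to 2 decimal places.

Posterior: Gamma(shape 30.0, rate 0.85).
Equal-tailed 98% interval: Gamma(30.0, 0.85) quantiles at 0.01 and 0.99.
Posterior mean ≈ 35.29, SD ≈ 6.44; a Normal approximation gives roughly [20.30, 50.28].
Exact: lower = 22.05; upper = 51.99.

[22.05, 51.99]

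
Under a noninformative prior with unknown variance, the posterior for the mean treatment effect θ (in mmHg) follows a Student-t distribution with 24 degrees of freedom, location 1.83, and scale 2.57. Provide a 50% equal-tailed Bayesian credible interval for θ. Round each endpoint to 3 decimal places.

[0.070, 3.590]

The t_24 distribution is symmetric; the 50% interval is 1.83 ± t·2.57 with t_{0.75,24} = 0.685.
Half-width: 0.685 × 2.57 = 1.760.
1.83 − 1.760 = 0.070; 1.83 + 1.760 = 3.590.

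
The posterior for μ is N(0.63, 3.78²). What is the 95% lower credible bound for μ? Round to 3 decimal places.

Need L with P(μ ≥ L) = 0.95: L = 0.63 − z_{0.05}·3.78.
z = 1.645; L = 0.63 − 1.645 × 3.78 = -5.588.

-5.588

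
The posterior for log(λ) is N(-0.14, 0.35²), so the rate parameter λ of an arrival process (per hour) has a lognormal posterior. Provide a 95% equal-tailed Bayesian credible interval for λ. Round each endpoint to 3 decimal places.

On the log scale the 95% interval is -0.14 ± 1.960 × 0.35 = [-0.8260, 0.5460].
Exponentiate: [e^-0.8260, e^0.5460] = [0.438, 1.726].

[0.438, 1.726]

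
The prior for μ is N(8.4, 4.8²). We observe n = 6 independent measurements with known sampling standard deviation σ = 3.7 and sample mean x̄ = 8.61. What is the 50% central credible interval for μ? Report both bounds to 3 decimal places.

Posterior precision = 1/4.8² + 6/3.7² = 0.0434 + 0.4383 = 0.4817, so posterior SD = 1.4409.
Posterior mean = (8.4/4.8² + 6·8.61/3.7²) / 0.4817 = 8.5911.
Interval: 8.5911 ± 0.674 × 1.4409 → [7.619, 9.563].

[7.619, 9.563]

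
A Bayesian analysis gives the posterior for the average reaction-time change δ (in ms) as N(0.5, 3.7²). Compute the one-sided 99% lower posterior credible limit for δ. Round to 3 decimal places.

-8.107

Need L with P(δ ≥ L) = 0.99: L = 0.5 − z_{0.01}·3.7.
z = 2.326; L = 0.5 − 2.326 × 3.7 = -8.107.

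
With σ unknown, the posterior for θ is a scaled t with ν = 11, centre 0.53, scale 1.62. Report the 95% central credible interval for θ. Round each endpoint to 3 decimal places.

[-3.036, 4.096]

The t_11 distribution is symmetric; the 95% interval is 0.53 ± t·1.62 with t_{0.975,11} = 2.201.
Half-width: 2.201 × 1.62 = 3.566.
0.53 − 3.566 = -3.036; 0.53 + 3.566 = 4.096.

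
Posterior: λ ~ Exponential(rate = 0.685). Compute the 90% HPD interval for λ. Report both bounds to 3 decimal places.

The exponential density is strictly decreasing on [0, ∞), so the HPD interval is anchored at 0: [0, q] with P(λ ≤ q) = 0.90.
q = −ln(1 − 0.90) / 0.685 = 2.3026 / 0.685 = 3.361.

[0.000, 3.361]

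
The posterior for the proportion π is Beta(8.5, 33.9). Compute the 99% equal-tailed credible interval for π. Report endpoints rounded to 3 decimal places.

[0.073, 0.380]

Posterior: Beta(8.5, 33.9).
Equal-tailed 99% interval: the 0.005 and 0.995 quantiles of Beta(8.5, 33.9).
Posterior mean ≈ 0.200, SD ≈ 0.061; a Normal approximation gives roughly [0.044, 0.357].
Exact: F⁻¹(0.005) = 0.073; F⁻¹(0.995) = 0.380.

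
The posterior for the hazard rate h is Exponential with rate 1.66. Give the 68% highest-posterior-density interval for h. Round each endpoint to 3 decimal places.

The exponential density is strictly decreasing on [0, ∞), so the HPD interval is anchored at 0: [0, q] with P(h ≤ q) = 0.68.
q = −ln(1 − 0.68) / 1.66 = 1.1394 / 1.66 = 0.686.

[0.000, 0.686]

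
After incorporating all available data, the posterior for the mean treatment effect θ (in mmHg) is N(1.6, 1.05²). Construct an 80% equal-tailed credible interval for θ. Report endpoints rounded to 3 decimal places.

The posterior is symmetric, so the 80% equal-tailed interval is θ = 1.6 ± z·1.05 with z = 1.282.
Half-width: 1.282 × 1.05 = 1.346.
1.6 − 1.346 = 0.254; 1.6 + 1.346 = 2.946.

[0.254, 2.946]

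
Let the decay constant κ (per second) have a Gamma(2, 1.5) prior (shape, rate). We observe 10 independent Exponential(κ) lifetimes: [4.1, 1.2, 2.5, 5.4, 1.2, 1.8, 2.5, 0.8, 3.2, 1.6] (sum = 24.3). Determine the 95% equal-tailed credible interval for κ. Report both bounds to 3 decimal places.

Posterior: Gamma(2+10, 1.5+24.3) = Gamma(12, 25.8) (shape, rate).
Equal-tailed 95% interval: Gamma(12, 25.8) quantiles at 0.025 and 0.975.
Posterior mean ≈ 0.465, SD ≈ 0.134; a Normal approximation gives roughly [0.202, 0.728].
Exact: lower = 0.240; upper = 0.763.

[0.240, 0.763]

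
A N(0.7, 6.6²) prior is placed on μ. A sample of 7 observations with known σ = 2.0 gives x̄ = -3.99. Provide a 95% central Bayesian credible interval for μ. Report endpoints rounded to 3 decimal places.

[-5.401, -2.457]

Posterior precision = 1/6.6² + 7/2.0² = 0.0230 + 1.7500 = 1.7730, so posterior SD = 0.7510.
Posterior mean = (0.7/6.6² + 7·-3.99/2.0²) / 1.7730 = -3.9293.
Interval: -3.9293 ± 1.960 × 0.7510 → [-5.401, -2.457].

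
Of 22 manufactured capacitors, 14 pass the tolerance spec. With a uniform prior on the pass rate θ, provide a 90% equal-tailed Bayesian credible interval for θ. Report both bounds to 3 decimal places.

Posterior: Beta(1+14, 1+8) = Beta(15, 9).
Equal-tailed 90% interval: the 0.05 and 0.95 quantiles of Beta(15, 9).
Posterior mean ≈ 0.625, SD ≈ 0.097; a Normal approximation gives roughly [0.466, 0.784].
Exact: F⁻¹(0.05) = 0.460; F⁻¹(0.95) = 0.778.

[0.460, 0.778]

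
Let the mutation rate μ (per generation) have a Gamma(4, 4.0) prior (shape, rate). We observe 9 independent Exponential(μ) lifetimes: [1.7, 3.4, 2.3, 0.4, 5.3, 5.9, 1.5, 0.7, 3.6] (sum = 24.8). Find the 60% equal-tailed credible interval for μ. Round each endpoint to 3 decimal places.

[0.344, 0.552]

Posterior: Gamma(4+9, 4.0+24.8) = Gamma(13, 28.8) (shape, rate).
Equal-tailed 60% interval: Gamma(13, 28.8) quantiles at 0.2 and 0.8.
Posterior mean ≈ 0.451, SD ≈ 0.125; a Normal approximation gives roughly [0.346, 0.557].
Exact: lower = 0.344; upper = 0.552.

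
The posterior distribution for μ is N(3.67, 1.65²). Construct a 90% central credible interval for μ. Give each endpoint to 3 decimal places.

[0.956, 6.384]

The posterior is symmetric, so the 90% equal-tailed interval is μ = 3.67 ± z·1.65 with z = 1.645.
Half-width: 1.645 × 1.65 = 2.714.
3.67 − 2.714 = 0.956; 3.67 + 2.714 = 6.384.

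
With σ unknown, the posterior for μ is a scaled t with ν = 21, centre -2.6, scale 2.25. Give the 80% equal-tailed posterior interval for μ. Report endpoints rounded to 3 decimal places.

The t_21 distribution is symmetric; the 80% interval is -2.6 ± t·2.25 with t_{0.9,21} = 1.323.
Half-width: 1.323 × 2.25 = 2.977.
-2.6 − 2.977 = -5.577; -2.6 + 2.977 = 0.377.

[-5.577, 0.377]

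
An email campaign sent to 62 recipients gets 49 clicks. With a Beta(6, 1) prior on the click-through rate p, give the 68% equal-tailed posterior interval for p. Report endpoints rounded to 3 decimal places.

Posterior: Beta(6+49, 1+13) = Beta(55, 14).
Equal-tailed 68% interval: the 0.16 and 0.84 quantiles of Beta(55, 14).
Posterior mean ≈ 0.797, SD ≈ 0.048; a Normal approximation gives roughly [0.749, 0.845].
Exact: F⁻¹(0.16) = 0.749; F⁻¹(0.84) = 0.845.

[0.749, 0.845]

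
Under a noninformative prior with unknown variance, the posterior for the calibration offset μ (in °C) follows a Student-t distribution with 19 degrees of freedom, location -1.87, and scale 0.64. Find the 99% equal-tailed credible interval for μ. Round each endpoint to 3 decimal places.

The t_19 distribution is symmetric; the 99% interval is -1.87 ± t·0.64 with t_{0.995,19} = 2.861.
Half-width: 2.861 × 0.64 = 1.831.
-1.87 − 1.831 = -3.701; -1.87 + 1.831 = -0.039.

[-3.701, -0.039]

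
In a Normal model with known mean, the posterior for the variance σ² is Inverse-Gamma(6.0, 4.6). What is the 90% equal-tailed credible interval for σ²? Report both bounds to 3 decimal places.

Inverse-Gamma(6.0, 4.6) quantiles: F⁻¹(0.05) and F⁻¹(0.95).
Equivalently, 1/σ² ~ Gamma(6.0, rate = 4.6); invert its 0.95 and 0.05 quantiles.
Posterior mean ≈ 0.920, SD ≈ 0.460; a Normal approximation gives roughly [0.163, 1.677].
Exact: lower = 0.438; upper = 1.760.

[0.438, 1.760]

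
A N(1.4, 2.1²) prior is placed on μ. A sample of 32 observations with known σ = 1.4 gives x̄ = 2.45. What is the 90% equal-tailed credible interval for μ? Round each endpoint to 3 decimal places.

[2.031, 2.840]

Posterior precision = 1/2.1² + 32/1.4² = 0.2268 + 16.3265 = 16.5533, so posterior SD = 0.2458.
Posterior mean = (1.4/2.1² + 32·2.45/1.4²) / 16.5533 = 2.4356.
Interval: 2.4356 ± 1.645 × 0.2458 → [2.031, 2.840].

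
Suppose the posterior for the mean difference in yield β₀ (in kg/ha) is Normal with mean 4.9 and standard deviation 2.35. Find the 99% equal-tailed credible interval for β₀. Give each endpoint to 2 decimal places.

[-1.15, 10.95]

The posterior is symmetric, so the 99% equal-tailed interval is β₀ = 4.9 ± z·2.35 with z = 2.576.
Half-width: 2.576 × 2.35 = 6.05.
4.9 − 6.05 = -1.15; 4.9 + 6.05 = 10.95.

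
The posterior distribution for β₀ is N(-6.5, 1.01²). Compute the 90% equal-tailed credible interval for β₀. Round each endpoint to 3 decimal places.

The posterior is symmetric, so the 90% equal-tailed interval is β₀ = -6.5 ± z·1.01 with z = 1.645.
Half-width: 1.645 × 1.01 = 1.661.
-6.5 − 1.661 = -8.161; -6.5 + 1.661 = -4.839.

[-8.161, -4.839]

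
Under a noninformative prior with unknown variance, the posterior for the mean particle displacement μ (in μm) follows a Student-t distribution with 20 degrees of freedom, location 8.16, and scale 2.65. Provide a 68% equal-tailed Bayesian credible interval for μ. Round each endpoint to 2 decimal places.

[5.46, 10.86]

The t_20 distribution is symmetric; the 68% interval is 8.16 ± t·2.65 with t_{0.84,20} = 1.020.
Half-width: 1.020 × 2.65 = 2.70.
8.16 − 2.70 = 5.46; 8.16 + 2.70 = 10.86.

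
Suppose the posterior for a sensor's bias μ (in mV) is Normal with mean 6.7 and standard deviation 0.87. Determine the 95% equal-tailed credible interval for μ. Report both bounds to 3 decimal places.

The posterior is symmetric, so the 95% equal-tailed interval is μ = 6.7 ± z·0.87 with z = 1.960.
Half-width: 1.960 × 0.87 = 1.705.
6.7 − 1.705 = 4.995; 6.7 + 1.705 = 8.405.

[4.995, 8.405]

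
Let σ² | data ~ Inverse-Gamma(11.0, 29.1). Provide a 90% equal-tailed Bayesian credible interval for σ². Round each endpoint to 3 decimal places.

Inverse-Gamma(11.0, 29.1) quantiles: F⁻¹(0.05) and F⁻¹(0.95).
Equivalently, 1/σ² ~ Gamma(11.0, rate = 29.1); invert its 0.95 and 0.05 quantiles.
Posterior mean ≈ 2.910, SD ≈ 0.970; a Normal approximation gives roughly [1.314, 4.506].
Exact: lower = 1.716; upper = 4.717.

[1.716, 4.717]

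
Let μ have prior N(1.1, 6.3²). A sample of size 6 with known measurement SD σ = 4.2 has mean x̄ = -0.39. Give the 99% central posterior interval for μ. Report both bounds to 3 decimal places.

Posterior precision = 1/6.3² + 6/4.2² = 0.0252 + 0.3401 = 0.3653, so posterior SD = 1.6545.
Posterior mean = (1.1/6.3² + 6·-0.39/4.2²) / 0.3653 = -0.2872.
Interval: -0.2872 ± 2.576 × 1.6545 → [-4.549, 3.974].

[-4.549, 3.974]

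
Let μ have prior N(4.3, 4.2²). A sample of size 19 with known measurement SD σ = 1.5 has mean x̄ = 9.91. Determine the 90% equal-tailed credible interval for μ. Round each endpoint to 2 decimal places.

Posterior precision = 1/4.2² + 19/1.5² = 0.0567 + 8.4444 = 8.5011, so posterior SD = 0.3430.
Posterior mean = (4.3/4.2² + 19·9.91/1.5²) / 8.5011 = 9.8726.
Interval: 9.8726 ± 1.645 × 0.3430 → [9.31, 10.44].

[9.31, 10.44]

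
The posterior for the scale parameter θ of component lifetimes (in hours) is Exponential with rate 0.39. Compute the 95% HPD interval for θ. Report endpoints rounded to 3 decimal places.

[0.000, 7.681]

The exponential density is strictly decreasing on [0, ∞), so the HPD interval is anchored at 0: [0, q] with P(θ ≤ q) = 0.95.
q = −ln(1 − 0.95) / 0.39 = 2.9957 / 0.39 = 7.681.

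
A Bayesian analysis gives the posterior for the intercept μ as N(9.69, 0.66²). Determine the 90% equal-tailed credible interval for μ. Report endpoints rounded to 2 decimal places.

The posterior is symmetric, so the 90% equal-tailed interval is μ = 9.69 ± z·0.66 with z = 1.645.
Half-width: 1.645 × 0.66 = 1.09.
9.69 − 1.09 = 8.60; 9.69 + 1.09 = 10.78.

[8.60, 10.78]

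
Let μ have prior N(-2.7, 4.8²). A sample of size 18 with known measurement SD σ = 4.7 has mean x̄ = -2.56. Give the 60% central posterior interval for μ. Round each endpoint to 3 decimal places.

[-3.476, -1.659]

Posterior precision = 1/4.8² + 18/4.7² = 0.0434 + 0.8148 = 0.8583, so posterior SD = 1.0794.
Posterior mean = (-2.7/4.8² + 18·-2.56/4.7²) / 0.8583 = -2.5671.
Interval: -2.5671 ± 0.842 × 1.0794 → [-3.476, -1.659].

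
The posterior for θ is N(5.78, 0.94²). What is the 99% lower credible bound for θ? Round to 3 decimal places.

Need L with P(θ ≥ L) = 0.99: L = 5.78 − z_{0.01}·0.94.
z = 2.326; L = 5.78 − 2.326 × 0.94 = 3.593.

3.593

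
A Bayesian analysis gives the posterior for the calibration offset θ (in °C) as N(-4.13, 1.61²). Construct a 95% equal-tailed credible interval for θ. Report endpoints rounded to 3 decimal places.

The posterior is symmetric, so the 95% equal-tailed interval is θ = -4.13 ± z·1.61 with z = 1.960.
Half-width: 1.960 × 1.61 = 3.156.
-4.13 − 3.156 = -7.286; -4.13 + 3.156 = -0.974.

[-7.286, -0.974]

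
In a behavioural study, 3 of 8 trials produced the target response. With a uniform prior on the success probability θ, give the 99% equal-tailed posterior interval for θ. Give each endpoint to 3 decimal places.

Posterior: Beta(1+3, 1+5) = Beta(4, 6).
Equal-tailed 99% interval: the 0.005 and 0.995 quantiles of Beta(4, 6).
Posterior mean ≈ 0.400, SD ≈ 0.148; a Normal approximation gives roughly [0.020, 0.780].
Exact: F⁻¹(0.005) = 0.087; F⁻¹(0.995) = 0.781.

[0.087, 0.781]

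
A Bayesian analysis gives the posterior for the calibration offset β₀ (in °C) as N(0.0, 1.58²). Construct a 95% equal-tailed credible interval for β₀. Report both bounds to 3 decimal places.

The posterior is symmetric, so the 95% equal-tailed interval is β₀ = 0.0 ± z·1.58 with z = 1.960.
Half-width: 1.960 × 1.58 = 3.097.
0.0 − 3.097 = -3.097; 0.0 + 3.097 = 3.097.

[-3.097, 3.097]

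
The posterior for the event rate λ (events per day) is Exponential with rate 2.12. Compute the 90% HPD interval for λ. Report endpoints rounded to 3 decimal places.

[0.000, 1.086]

The exponential density is strictly decreasing on [0, ∞), so the HPD interval is anchored at 0: [0, q] with P(λ ≤ q) = 0.90.
q = −ln(1 − 0.90) / 2.12 = 2.3026 / 2.12 = 1.086.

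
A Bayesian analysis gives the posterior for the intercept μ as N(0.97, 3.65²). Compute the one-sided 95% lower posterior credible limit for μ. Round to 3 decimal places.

Need L with P(μ ≥ L) = 0.95: L = 0.97 − z_{0.05}·3.65.
z = 1.645; L = 0.97 − 1.645 × 3.65 = -5.034.

-5.034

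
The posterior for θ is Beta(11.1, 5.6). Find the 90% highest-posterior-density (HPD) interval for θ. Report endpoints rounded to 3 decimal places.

The posterior is unimodal and skewed, so the HPD interval has equal density at both endpoints and is the shortest 90% interval.
Solving f(0.484) = f(0.850) with F(0.850) − F(0.484) = 0.90 gives [0.484, 0.850].
For comparison, the equal-tailed interval is [0.469, 0.838]; the HPD is narrower and shifted toward the mode.

[0.484, 0.850]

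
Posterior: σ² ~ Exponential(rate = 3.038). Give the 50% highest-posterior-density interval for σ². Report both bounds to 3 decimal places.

[0.000, 0.228]

The exponential density is strictly decreasing on [0, ∞), so the HPD interval is anchored at 0: [0, q] with P(σ² ≤ q) = 0.50.
q = −ln(1 − 0.50) / 3.038 = 0.6931 / 3.038 = 0.228.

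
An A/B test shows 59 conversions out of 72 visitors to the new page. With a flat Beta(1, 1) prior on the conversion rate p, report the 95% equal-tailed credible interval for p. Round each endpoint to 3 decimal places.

Posterior: Beta(1+59, 1+13) = Beta(60, 14).
Equal-tailed 95% interval: the 0.025 and 0.975 quantiles of Beta(60, 14).
Posterior mean ≈ 0.811, SD ≈ 0.045; a Normal approximation gives roughly [0.722, 0.899].
Exact: F⁻¹(0.025) = 0.715; F⁻¹(0.975) = 0.891.

[0.715, 0.891]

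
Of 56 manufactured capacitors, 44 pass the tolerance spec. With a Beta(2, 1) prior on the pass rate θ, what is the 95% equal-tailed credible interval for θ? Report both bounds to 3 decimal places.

Posterior: Beta(2+44, 1+12) = Beta(46, 13).
Equal-tailed 95% interval: the 0.025 and 0.975 quantiles of Beta(46, 13).
Posterior mean ≈ 0.780, SD ≈ 0.054; a Normal approximation gives roughly [0.675, 0.885].
Exact: F⁻¹(0.025) = 0.666; F⁻¹(0.975) = 0.875.

[0.666, 0.875]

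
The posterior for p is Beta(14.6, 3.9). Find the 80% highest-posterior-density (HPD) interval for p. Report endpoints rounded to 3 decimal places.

[0.690, 0.919]

The posterior is unimodal and skewed, so the HPD interval has equal density at both endpoints and is the shortest 80% interval.
Solving f(0.690) = f(0.919) with F(0.919) − F(0.690) = 0.80 gives [0.690, 0.919].
For comparison, the equal-tailed interval is [0.664, 0.900]; the HPD is narrower and shifted toward the mode.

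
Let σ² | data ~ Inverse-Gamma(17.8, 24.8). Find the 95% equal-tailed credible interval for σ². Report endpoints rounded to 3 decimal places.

Inverse-Gamma(17.8, 24.8) quantiles: F⁻¹(0.025) and F⁻¹(0.975).
Equivalently, 1/σ² ~ Gamma(17.8, rate = 24.8); invert its 0.975 and 0.025 quantiles.
Posterior mean ≈ 1.476, SD ≈ 0.371; a Normal approximation gives roughly [0.748, 2.204].
Exact: lower = 0.919; upper = 2.359.

[0.919, 2.359]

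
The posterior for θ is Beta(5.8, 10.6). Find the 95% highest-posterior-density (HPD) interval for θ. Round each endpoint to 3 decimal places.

The posterior is unimodal and skewed, so the HPD interval has equal density at both endpoints and is the shortest 95% interval.
Solving f(0.139) = f(0.578) with F(0.578) − F(0.139) = 0.95 gives [0.139, 0.578].
For comparison, the equal-tailed interval is [0.150, 0.592]; the HPD is narrower and shifted toward the mode.

[0.139, 0.578]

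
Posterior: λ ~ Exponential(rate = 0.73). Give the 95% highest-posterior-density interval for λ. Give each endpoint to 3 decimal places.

The exponential density is strictly decreasing on [0, ∞), so the HPD interval is anchored at 0: [0, q] with P(λ ≤ q) = 0.95.
q = −ln(1 − 0.95) / 0.73 = 2.9957 / 0.73 = 4.104.

[0.000, 4.104]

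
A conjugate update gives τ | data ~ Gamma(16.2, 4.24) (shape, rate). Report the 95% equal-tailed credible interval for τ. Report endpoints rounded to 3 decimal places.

Posterior: Gamma(shape 16.2, rate 4.24).
Equal-tailed 95% interval: Gamma(16.2, 4.24) quantiles at 0.025 and 0.975.
Posterior mean ≈ 3.821, SD ≈ 0.949; a Normal approximation gives roughly [1.960, 5.681].
Exact: lower = 2.193; upper = 5.894.

[2.193, 5.894]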